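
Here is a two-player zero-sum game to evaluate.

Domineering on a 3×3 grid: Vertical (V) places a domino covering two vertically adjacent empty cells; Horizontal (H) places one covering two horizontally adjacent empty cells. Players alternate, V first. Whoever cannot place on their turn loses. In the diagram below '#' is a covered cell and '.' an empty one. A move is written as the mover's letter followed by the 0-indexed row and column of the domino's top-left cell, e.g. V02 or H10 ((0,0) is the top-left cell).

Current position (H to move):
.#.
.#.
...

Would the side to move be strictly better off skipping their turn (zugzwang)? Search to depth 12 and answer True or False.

p1 H@[.#./.#./...]: H20[.#./.#./##.]-1* H21[.#./.#./.##]-1
p2 V@[.#./.#./##.]: V00[##./##./##.]+1* V02[.##/.##/##.]+1 V12[.#./.##/###]+1
p3 H@[##./##./##.] terminal -1; root [.#./.#./...] d12
suppose H passes — search the same position with V to move:
pass> p1 V@[.#./.#./...]: V00[##./##./...]+1* V02[.##/.##/...]+1 V10[.#./##./#..]+1 V12[.#./.##/..#]+1
pass> p2 H@[##./##./...]: H20[##./##./##.]-1* H21[##./##./.##]-1
pass> p3 V@[##./##./##.]: V02[###/###/##.]+1* V12[##./###/###]+1
pass> p4 H@[###/###/##.] terminal -1; root [.#./.#./...] d12
for H: play -1, pass -1

zugzwang(.#./.#./..., H) = False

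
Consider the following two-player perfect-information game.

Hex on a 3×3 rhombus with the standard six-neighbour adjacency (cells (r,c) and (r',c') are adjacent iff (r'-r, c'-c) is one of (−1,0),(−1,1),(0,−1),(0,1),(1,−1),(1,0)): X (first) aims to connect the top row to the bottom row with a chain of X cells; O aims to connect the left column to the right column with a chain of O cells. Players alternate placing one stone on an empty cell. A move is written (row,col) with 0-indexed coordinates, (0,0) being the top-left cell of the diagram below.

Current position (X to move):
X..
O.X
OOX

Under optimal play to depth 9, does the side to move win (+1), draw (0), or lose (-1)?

p1 X@[X../O.X/OOX]: (0,1)[XX./O.X/OOX]+1* (0,2)[X.X/O.X/OOX]+1 (1,1)[X../OXX/OOX]+1
p2 O@[XX./O.X/OOX]: (0,2)[XXO/O.X/OOX]-1* (1,1)[XX./OOX/OOX]-1
p3 X@[XXO/O.X/OOX]: (1,1)[XXO/OXX/OOX]+1*
p4 O@[XXO/OXX/OOX] terminal -1; root [X../O.X/OOX] d9

value(X../O.X/OOX, X) = +1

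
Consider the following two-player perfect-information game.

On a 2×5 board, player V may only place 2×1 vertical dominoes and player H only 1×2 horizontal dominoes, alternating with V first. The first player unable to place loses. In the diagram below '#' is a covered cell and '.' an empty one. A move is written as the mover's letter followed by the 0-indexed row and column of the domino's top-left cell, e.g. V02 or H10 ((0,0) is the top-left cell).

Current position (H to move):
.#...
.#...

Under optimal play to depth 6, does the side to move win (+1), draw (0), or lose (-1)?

value(.#.../.#..., H) = -1

ply 1, H at .#.../.#... | H02=-1→.###./.#...*; H03=-1→.#.##/.#...; H12=-1→.#.../.###.; H13=-1→.#.../.#.##
ply 2, V at .###./.#... | V00=-1→####./##...; V04=+1→.####/.#..#*
ply 3, H at .####/.#..# | H12=-1→.####/.####*
ply 4, V at .####/.#### | V00=+1→#####/#####*
ply 5: #####/##### is terminal -1 (H); from .#.../.#... depth 6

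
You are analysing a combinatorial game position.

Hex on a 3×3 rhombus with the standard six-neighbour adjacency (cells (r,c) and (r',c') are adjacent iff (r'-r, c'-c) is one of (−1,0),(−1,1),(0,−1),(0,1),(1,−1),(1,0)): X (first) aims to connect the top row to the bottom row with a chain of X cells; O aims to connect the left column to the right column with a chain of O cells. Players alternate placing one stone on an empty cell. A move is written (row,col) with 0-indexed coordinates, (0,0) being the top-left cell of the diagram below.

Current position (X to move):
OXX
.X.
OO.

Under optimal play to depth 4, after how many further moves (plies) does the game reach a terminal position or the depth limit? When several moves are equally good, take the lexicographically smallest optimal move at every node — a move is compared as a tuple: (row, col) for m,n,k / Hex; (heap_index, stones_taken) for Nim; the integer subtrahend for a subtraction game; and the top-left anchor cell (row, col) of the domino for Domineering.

PV length from [OXX/.X./OO.]: 2 plies

p1 X@[OXX/.X./OO.]: (1,0)[OXX/XX./OO.]-1* (1,2)[OXX/.XX/OO.]-1 (2,2)[OXX/.X./OOX]-1
p2 O@[OXX/XX./OO.]: (1,2)[OXX/XXO/OO.]+1* (2,2)[OXX/XX./OOO]+1
p3 X@[OXX/XXO/OO.] terminal -1; root [OXX/.X./OO.] d4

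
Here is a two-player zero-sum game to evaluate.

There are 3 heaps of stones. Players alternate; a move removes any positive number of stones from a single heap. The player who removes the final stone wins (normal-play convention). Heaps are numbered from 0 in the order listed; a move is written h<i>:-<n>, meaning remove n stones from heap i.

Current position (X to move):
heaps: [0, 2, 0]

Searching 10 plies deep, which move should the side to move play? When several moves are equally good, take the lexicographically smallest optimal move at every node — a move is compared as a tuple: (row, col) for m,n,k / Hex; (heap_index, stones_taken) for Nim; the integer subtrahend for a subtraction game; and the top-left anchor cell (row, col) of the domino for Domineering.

ply 1, X at (0,2,0) | h1:-1=-1→(0,1,0); h1:-2=+1→(0,0,0)*
ply 2: (0,0,0) is terminal -1 (O); from (0,2,0) depth 10

X's best at [(0,2,0)]: h1:-2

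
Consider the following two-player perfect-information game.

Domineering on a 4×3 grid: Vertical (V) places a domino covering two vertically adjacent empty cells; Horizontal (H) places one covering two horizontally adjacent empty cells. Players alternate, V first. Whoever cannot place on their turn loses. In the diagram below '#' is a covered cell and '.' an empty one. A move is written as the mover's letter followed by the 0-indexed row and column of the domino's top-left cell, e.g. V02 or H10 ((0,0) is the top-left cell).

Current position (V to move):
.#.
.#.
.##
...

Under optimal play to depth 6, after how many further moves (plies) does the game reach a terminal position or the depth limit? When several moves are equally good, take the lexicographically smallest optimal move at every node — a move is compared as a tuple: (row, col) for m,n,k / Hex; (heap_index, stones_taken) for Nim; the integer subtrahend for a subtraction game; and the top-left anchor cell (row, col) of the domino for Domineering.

PV length from [.#./.#./.##/...]: 3 plies

[.#./.#./.##/...] V move#1: V00:+1/##./##./.##/...*, V02:+1/.##/.##/.##/..., V10:+1/.#./##./###/..., V20:+1/.#./.#./###/#..
[##./##./.##/...] H move#2: H30:-1/##./##./.##/##.*, H31:-1/##./##./.##/.##
[##./##./.##/##.] V move#3: V02:+1/###/###/.##/##.*
[###/###/.##/##.] end (terminal -1, H#4); searched .#./.#./.##/... to 6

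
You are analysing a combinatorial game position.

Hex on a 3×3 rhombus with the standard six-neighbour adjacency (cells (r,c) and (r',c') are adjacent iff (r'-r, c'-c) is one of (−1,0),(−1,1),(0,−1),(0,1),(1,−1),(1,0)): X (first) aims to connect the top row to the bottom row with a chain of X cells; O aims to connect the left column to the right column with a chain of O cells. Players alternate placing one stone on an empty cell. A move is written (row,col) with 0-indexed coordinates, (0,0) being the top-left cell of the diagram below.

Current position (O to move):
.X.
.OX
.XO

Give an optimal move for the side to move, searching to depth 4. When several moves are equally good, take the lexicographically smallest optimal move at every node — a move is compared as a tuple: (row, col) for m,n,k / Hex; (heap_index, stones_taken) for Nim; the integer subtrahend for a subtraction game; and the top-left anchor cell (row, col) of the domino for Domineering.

O's best at [.X./.OX/.XO]: (0,2)

p1 O@[.X./.OX/.XO]: (0,0)[OX./.OX/.XO]-1 (0,2)[.XO/.OX/.XO]+1* (1,0)[.X./OOX/.XO]-1 (2,0)[.X./.OX/OXO]-1
p2 X@[.XO/.OX/.XO]: (0,0)[XXO/.OX/.XO]-1* (1,0)[.XO/XOX/.XO]-1 (2,0)[.XO/.OX/XXO]-1
p3 O@[XXO/.OX/.XO]: (1,0)[XXO/OOX/.XO]+1* (2,0)[XXO/.OX/OXO]+1
p4 X@[XXO/OOX/.XO] terminal -1; root [.X./.OX/.XO] d4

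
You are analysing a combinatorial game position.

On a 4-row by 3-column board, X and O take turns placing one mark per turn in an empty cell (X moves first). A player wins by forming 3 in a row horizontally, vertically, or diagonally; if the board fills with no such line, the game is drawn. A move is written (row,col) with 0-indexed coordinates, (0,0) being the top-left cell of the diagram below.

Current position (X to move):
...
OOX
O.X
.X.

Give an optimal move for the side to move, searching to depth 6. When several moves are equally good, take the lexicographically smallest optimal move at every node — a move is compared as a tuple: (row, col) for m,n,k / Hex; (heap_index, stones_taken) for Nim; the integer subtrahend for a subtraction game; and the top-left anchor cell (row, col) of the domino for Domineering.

ply 1, X at .../OOX/O.X/.X. | (0,0)=-1→X../OOX/O.X/.X.; (0,1)=-1→.X./OOX/O.X/.X.; (0,2)=+1→..X/OOX/O.X/.X.*; (2,1)=-1→.../OOX/OXX/.X.; (3,0)=-1→.../OOX/O.X/XX.; (3,2)=+1→.../OOX/O.X/.XX
ply 2: ..X/OOX/O.X/.X. is terminal -1 (O); from .../OOX/O.X/.X. depth 6

X's best at [.../OOX/O.X/.X.]: (0,2)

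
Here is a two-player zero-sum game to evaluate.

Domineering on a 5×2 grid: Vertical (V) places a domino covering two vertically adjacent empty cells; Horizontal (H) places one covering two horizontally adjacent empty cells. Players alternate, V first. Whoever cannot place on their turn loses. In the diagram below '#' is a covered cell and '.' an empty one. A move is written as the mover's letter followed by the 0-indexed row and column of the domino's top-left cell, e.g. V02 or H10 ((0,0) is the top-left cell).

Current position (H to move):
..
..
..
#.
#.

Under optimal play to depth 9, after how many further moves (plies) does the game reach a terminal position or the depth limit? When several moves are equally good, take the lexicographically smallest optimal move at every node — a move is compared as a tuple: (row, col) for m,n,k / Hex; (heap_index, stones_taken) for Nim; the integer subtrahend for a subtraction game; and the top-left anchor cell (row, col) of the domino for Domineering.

p1 H@[../../../#./#.]: H00[##/../../#./#.]-1 H10[../##/../#./#.]+1* H20[../../##/#./#.]-1
p2 V@[../##/../#./#.]: V21[../##/.#/##/#.]-1* V31[../##/../##/##]-1
p3 H@[../##/.#/##/#.]: H00[##/##/.#/##/#.]+1*
p4 V@[##/##/.#/##/#.] terminal -1; root [../../../#./#.] d9

PV length from [../../../#./#.]: 3 plies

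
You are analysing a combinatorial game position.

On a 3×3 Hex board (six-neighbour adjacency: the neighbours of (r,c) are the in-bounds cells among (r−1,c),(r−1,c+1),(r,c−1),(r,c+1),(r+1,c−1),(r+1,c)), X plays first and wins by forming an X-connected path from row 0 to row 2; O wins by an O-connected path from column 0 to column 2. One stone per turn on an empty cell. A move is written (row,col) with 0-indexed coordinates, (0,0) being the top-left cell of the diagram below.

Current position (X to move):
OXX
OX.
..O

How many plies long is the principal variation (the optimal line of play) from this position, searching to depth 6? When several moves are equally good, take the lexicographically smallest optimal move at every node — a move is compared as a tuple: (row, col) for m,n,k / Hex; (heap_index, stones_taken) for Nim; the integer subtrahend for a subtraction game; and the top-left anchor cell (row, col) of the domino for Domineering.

p1 X@[OXX/OX./..O]: (1,2)[OXX/OXX/..O]+1* (2,0)[OXX/OX./X.O]+1 (2,1)[OXX/OX./.XO]+1
p2 O@[OXX/OXX/..O]: (2,0)[OXX/OXX/O.O]-1* (2,1)[OXX/OXX/.OO]-1
p3 X@[OXX/OXX/O.O]: (2,1)[OXX/OXX/OXO]+1*
p4 O@[OXX/OXX/OXO] terminal -1; root [OXX/OX./..O] d6

PV length from [OXX/OX./..O]: 3 plies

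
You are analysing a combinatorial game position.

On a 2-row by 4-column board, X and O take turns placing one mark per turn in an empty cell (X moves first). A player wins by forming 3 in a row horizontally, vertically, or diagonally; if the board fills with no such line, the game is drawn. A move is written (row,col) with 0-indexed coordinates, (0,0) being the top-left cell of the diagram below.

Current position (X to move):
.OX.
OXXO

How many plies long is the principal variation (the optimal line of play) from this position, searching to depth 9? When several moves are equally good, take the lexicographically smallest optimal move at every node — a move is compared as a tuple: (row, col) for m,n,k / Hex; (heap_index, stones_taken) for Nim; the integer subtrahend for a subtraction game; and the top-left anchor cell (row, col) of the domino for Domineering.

PV length from [.OX./OXXO]: 2 plies

ply 1, X at .OX./OXXO | (0,0)=+0→XOX./OXXO*; (0,3)=+0→.OXX/OXXO
ply 2, O at XOX./OXXO | (0,3)=+0→XOXO/OXXO*
ply 3: XOXO/OXXO is terminal +0 (X); from .OX./OXXO depth 9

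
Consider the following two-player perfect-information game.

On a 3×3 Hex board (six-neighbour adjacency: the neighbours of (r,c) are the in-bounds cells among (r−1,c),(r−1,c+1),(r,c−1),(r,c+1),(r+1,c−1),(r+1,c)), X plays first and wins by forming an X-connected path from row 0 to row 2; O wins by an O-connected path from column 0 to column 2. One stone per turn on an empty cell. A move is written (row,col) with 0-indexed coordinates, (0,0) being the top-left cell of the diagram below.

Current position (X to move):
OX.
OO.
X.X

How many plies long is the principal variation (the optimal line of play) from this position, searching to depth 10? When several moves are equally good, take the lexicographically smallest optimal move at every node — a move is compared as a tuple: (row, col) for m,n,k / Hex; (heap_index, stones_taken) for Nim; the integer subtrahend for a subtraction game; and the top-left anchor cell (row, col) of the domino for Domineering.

PV length from [OX./OO./X.X]: 2 plies

[OX./OO./X.X] X move#1: (0,2):-1/OXX/OO./X.X*, (1,2):-1/OX./OOX/X.X, (2,1):-1/OX./OO./XXX
[OXX/OO./X.X] O move#2: (1,2):+1/OXX/OOO/X.X*, (2,1):-1/OXX/OO./XOX
[OXX/OOO/X.X] end (terminal -1, X#3); searched OX./OO./X.X to 10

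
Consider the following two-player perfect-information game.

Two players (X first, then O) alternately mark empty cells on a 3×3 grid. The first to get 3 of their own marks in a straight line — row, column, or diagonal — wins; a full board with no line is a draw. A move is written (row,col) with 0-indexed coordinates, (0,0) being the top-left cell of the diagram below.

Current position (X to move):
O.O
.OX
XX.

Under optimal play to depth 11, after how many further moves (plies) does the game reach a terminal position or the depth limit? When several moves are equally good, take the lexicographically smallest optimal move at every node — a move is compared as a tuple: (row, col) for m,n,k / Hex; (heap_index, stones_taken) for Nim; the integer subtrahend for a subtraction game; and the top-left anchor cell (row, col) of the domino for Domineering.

PV length from [O.O/.OX/XX.]: 1 ply

p1 X@[O.O/.OX/XX.]: (0,1)[OXO/.OX/XX.]-1 (1,0)[O.O/XOX/XX.]-1 (2,2)[O.O/.OX/XXX]+1*
p2 O@[O.O/.OX/XXX] terminal -1; root [O.O/.OX/XX.] d11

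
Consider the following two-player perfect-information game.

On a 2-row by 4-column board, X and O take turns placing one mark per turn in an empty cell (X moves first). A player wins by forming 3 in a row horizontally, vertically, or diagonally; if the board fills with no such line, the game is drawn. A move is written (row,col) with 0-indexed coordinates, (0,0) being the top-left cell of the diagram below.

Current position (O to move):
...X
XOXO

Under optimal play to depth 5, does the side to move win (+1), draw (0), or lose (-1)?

[...X/XOXO] O move#1: (0,0):+0/O..X/XOXO*, (0,1):+0/.O.X/XOXO, (0,2):+0/..OX/XOXO
[O..X/XOXO] X move#2: (0,1):+0/OX.X/XOXO*, (0,2):+0/O.XX/XOXO
[OX.X/XOXO] O move#3: (0,2):+0/OXOX/XOXO*
[OXOX/XOXO] end (terminal +0, X#4); searched ...X/XOXO to 5

value(...X/XOXO, O) = 0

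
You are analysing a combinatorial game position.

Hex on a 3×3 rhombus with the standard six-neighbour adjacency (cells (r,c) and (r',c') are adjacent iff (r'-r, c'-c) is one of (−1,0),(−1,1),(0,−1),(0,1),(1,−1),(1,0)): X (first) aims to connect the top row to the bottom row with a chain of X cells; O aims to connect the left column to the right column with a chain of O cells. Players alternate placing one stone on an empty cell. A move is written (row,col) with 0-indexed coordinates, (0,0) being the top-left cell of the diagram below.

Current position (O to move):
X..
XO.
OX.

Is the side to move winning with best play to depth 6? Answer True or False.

[X../XO./OX.] O move#1: (0,1):+1/XO./XO./OX.*, (0,2):+1/X.O/XO./OX., (1,2):+1/X../XOO/OX., (2,2):+1/X../XO./OXO
[XO./XO./OX.] X move#2: (0,2):-1/XOX/XO./OX.*, (1,2):-1/XO./XOX/OX., (2,2):-1/XO./XO./OXX
[XOX/XO./OX.] O move#3: (1,2):+1/XOX/XOO/OX.*, (2,2):-1/XOX/XO./OXO
[XOX/XOO/OX.] end (terminal -1, X#4); searched X../XO./OX. to 6

O winning at [X../XO./OX.]: True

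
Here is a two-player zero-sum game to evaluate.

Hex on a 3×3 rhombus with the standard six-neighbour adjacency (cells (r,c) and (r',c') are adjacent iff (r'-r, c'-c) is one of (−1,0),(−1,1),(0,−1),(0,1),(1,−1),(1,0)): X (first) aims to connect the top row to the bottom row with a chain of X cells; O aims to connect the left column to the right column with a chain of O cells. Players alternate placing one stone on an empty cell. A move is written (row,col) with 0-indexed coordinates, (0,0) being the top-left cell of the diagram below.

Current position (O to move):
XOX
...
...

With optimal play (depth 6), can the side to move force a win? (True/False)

p1 O@[XOX/.../...]: (1,0)[XOX/O../...]-1* (1,1)[XOX/.O./...]-1 (1,2)[XOX/..O/...]-1 (2,0)[XOX/.../O..]-1 (2,1)[XOX/.../.O.]-1 (2,2)[XOX/.../..O]-1
p2 X@[XOX/O../...]: (1,1)[XOX/OX./...]+1* (1,2)[XOX/O.X/...]+1 (2,0)[XOX/O../X..]+1 (2,1)[XOX/O../.X.]+1 (2,2)[XOX/O../..X]+1
p3 O@[XOX/OX./...]: (1,2)[XOX/OXO/...]-1* (2,0)[XOX/OX./O..]-1 (2,1)[XOX/OX./.O.]-1 (2,2)[XOX/OX./..O]-1
p4 X@[XOX/OXO/...]: (2,0)[XOX/OXO/X..]+1* (2,1)[XOX/OXO/.X.]+1 (2,2)[XOX/OXO/..X]+1
p5 O@[XOX/OXO/X..] terminal -1; root [XOX/.../...] d6

O winning at [XOX/.../...]: False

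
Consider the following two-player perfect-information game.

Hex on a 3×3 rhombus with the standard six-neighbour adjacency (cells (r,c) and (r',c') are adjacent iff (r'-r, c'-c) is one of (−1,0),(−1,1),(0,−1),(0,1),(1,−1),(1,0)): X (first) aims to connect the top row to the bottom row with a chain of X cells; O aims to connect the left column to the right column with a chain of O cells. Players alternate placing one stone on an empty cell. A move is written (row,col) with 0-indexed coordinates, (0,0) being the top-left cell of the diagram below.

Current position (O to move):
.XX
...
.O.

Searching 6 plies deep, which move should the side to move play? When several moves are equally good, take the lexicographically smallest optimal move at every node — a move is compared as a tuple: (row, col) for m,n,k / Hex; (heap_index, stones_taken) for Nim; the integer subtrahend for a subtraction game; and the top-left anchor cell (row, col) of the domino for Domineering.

p1 O@[.XX/.../.O.]: (0,0)[OXX/.../.O.]-1 (1,0)[.XX/O../.O.]+1* (1,1)[.XX/.O./.O.]+1 (1,2)[.XX/..O/.O.]-1 (2,0)[.XX/.../OO.]+1 (2,2)[.XX/.../.OO]-1
p2 X@[.XX/O../.O.]: (0,0)[XXX/O../.O.]-1* (1,1)[.XX/OX./.O.]-1 (1,2)[.XX/O.X/.O.]-1 (2,0)[.XX/O../XO.]-1 (2,2)[.XX/O../.OX]-1
p3 O@[XXX/O../.O.]: (1,1)[XXX/OO./.O.]+1* (1,2)[XXX/O.O/.O.]+1 (2,0)[XXX/O../OO.]+1 (2,2)[XXX/O../.OO]+1
p4 X@[XXX/OO./.O.]: (1,2)[XXX/OOX/.O.]-1* (2,0)[XXX/OO./XO.]-1 (2,2)[XXX/OO./.OX]-1
p5 O@[XXX/OOX/.O.]: (2,0)[XXX/OOX/OO.]-1 (2,2)[XXX/OOX/.OO]+1*
p6 X@[XXX/OOX/.OO] terminal -1; root [.XX/.../.O.] d6

O's best at [.XX/.../.O.]: (1,0)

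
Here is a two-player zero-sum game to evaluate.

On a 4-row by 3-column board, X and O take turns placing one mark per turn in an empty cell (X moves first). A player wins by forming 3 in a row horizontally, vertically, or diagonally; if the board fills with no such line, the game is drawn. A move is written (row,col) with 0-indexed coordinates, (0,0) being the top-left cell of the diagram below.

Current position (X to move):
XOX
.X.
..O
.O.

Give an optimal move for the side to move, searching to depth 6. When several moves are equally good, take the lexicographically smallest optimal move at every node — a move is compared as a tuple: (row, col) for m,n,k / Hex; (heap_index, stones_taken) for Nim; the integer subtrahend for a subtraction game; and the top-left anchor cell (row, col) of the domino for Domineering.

X's best at [XOX/.X./..O/.O.]: (1,0)

p1 X@[XOX/.X./..O/.O.]: (1,0)[XOX/XX./..O/.O.]+1* (1,2)[XOX/.XX/..O/.O.]+1 (2,0)[XOX/.X./X.O/.O.]+1 (2,1)[XOX/.X./.XO/.O.]+1 (3,0)[XOX/.X./..O/XO.]+0 (3,2)[XOX/.X./..O/.OX]+0
p2 O@[XOX/XX./..O/.O.]: (1,2)[XOX/XXO/..O/.O.]-1* (2,0)[XOX/XX./O.O/.O.]-1 (2,1)[XOX/XX./.OO/.O.]-1 (3,0)[XOX/XX./..O/OO.]-1 (3,2)[XOX/XX./..O/.OO]-1
p3 X@[XOX/XXO/..O/.O.]: (2,0)[XOX/XXO/X.O/.O.]+1* (2,1)[XOX/XXO/.XO/.O.]-1 (3,0)[XOX/XXO/..O/XO.]-1 (3,2)[XOX/XXO/..O/.OX]+1
p4 O@[XOX/XXO/X.O/.O.] terminal -1; root [XOX/.X./..O/.O.] d6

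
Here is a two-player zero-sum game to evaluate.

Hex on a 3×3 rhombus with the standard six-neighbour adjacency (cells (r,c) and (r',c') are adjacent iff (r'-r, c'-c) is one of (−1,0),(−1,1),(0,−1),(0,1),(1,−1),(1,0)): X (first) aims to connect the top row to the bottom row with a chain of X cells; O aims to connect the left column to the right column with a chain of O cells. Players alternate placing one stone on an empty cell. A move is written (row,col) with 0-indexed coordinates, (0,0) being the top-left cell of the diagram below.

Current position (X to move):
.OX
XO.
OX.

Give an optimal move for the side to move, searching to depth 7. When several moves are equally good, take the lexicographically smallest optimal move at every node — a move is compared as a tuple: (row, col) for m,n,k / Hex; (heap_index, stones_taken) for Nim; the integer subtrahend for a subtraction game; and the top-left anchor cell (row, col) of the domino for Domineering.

[.OX/XO./OX.] X move#1: (0,0):-1/XOX/XO./OX., (1,2):+1/.OX/XOX/OX.*, (2,2):-1/.OX/XO./OXX
[.OX/XOX/OX.] end (terminal -1, O#2); searched .OX/XO./OX. to 7

X's best at [.OX/XO./OX.]: (1,2)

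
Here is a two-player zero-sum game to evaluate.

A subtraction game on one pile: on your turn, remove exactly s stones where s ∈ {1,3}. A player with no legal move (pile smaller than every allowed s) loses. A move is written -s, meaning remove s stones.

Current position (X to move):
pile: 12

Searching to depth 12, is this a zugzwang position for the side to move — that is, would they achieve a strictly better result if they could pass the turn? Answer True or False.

[12] X move#1: -1:-1/11*, -3:-1/9
[11] O move#2: -1:+1/10*, -3:+1/8
[10] X move#3: -1:-1/9*, -3:-1/7
[9] O move#4: -1:+1/8*, -3:+1/6
[8] X move#5: -1:-1/7*, -3:-1/5
[7] O move#6: -1:+1/6*, -3:+1/4
[6] X move#7: -1:-1/5*, -3:-1/3
[5] O move#8: -1:+1/4*, -3:+1/2
[4] X move#9: -1:-1/3*, -3:-1/1
[3] O move#10: -1:+1/2*, -3:+1/0
[2] X move#11: -1:-1/1*
[1] O move#12: -1:+1/0*
[0] end (terminal -1, X#13); searched 12 to 12
suppose X passes — search the same position with O to move:
pass> [12] O move#1: -1:-1/11*, -3:-1/9
pass> [11] X move#2: -1:+1/10*, -3:+1/8
pass> [10] O move#3: -1:-1/9*, -3:-1/7
pass> [9] X move#4: -1:+1/8*, -3:+1/6
pass> [8] O move#5: -1:-1/7*, -3:-1/5
pass> [7] X move#6: -1:+1/6*, -3:+1/4
pass> [6] O move#7: -1:-1/5*, -3:-1/3
pass> [5] X move#8: -1:+1/4*, -3:+1/2
pass> [4] O move#9: -1:-1/3*, -3:-1/1
pass> [3] X move#10: -1:+1/2*, -3:+1/0
pass> [2] O move#11: -1:-1/1*
pass> [1] X move#12: -1:+1/0*
pass> [0] end (terminal -1, O#13); searched 12 to 12
for X: play -1, pass +1

zugzwang(12, X) = True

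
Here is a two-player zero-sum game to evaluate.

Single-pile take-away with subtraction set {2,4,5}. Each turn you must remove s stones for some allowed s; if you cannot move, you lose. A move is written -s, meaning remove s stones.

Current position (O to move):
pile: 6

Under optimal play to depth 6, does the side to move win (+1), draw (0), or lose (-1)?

ply 1, O at 6 | -2=-1→4; -4=-1→2; -5=+1→1*
ply 2: 1 is terminal -1 (X); from 6 depth 6

value(6, O) = +1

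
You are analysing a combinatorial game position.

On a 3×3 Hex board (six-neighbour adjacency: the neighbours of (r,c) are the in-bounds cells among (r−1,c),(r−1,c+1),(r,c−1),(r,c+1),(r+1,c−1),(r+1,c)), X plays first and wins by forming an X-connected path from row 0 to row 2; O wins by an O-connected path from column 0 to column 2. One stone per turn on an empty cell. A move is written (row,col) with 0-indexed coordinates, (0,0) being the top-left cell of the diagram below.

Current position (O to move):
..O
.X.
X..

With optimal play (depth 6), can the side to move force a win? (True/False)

ply 1, O at ..O/.X./X.. | (0,0)=-1→O.O/.X./X..; (0,1)=+1→.OO/.X./X..*; (1,0)=-1→..O/OX./X..; (1,2)=-1→..O/.XO/X..; (2,1)=-1→..O/.X./XO.; (2,2)=-1→..O/.X./X.O
ply 2, X at .OO/.X./X.. | (0,0)=-1→XOO/.X./X..*; (1,0)=-1→.OO/XX./X..; (1,2)=-1→.OO/.XX/X..; (2,1)=-1→.OO/.X./XX.; (2,2)=-1→.OO/.X./X.X
ply 3, O at XOO/.X./X.. | (1,0)=+1→XOO/OX./X..*; (1,2)=-1→XOO/.XO/X..; (2,1)=-1→XOO/.X./XO.; (2,2)=-1→XOO/.X./X.O
ply 4: XOO/OX./X.. is terminal -1 (X); from ..O/.X./X.. depth 6

O winning at [..O/.X./X..]: True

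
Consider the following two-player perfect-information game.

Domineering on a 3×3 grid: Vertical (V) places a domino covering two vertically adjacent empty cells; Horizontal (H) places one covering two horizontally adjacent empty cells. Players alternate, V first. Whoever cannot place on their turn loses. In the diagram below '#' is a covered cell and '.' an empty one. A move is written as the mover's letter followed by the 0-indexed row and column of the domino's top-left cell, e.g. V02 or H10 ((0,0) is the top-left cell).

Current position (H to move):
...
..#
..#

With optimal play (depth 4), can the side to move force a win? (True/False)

p1 H@[.../..#/..#]: H00[##./..#/..#]-1 H01[.##/..#/..#]-1 H10[.../###/..#]+1* H20[.../..#/###]-1
p2 V@[.../###/..#] terminal -1; root [.../..#/..#] d4

H winning at [.../..#/..#]: True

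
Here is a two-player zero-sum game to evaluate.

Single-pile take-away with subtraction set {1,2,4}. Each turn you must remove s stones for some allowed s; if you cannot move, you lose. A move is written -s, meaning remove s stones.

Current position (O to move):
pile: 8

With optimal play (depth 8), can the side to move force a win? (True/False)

p1 O@[8]: -1[7]-1 -2[6]+1* -4[4]-1
p2 X@[6]: -1[5]-1* -2[4]-1 -4[2]-1
p3 O@[5]: -1[4]-1 -2[3]+1* -4[1]-1
p4 X@[3]: -1[2]-1* -2[1]-1
p5 O@[2]: -1[1]-1 -2[0]+1*
p6 X@[0] terminal -1; root [8] d8

O winning at [8]: True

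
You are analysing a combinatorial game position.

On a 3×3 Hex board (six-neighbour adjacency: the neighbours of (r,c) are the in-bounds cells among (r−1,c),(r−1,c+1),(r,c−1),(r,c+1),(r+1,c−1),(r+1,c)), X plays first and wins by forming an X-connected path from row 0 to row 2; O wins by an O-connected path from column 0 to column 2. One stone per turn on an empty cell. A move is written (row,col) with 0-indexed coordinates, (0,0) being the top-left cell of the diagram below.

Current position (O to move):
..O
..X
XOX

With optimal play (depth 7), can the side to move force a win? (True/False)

ply 1, O at ..O/..X/XOX | (0,0)=-1→O.O/..X/XOX; (0,1)=+1→.OO/..X/XOX*; (1,0)=+1→..O/O.X/XOX; (1,1)=-1→..O/.OX/XOX
ply 2, X at .OO/..X/XOX | (0,0)=-1→XOO/..X/XOX*; (1,0)=-1→.OO/X.X/XOX; (1,1)=-1→.OO/.XX/XOX
ply 3, O at XOO/..X/XOX | (1,0)=+1→XOO/O.X/XOX*; (1,1)=-1→XOO/.OX/XOX
ply 4: XOO/O.X/XOX is terminal -1 (X); from ..O/..X/XOX depth 7

O winning at [..O/..X/XOX]: True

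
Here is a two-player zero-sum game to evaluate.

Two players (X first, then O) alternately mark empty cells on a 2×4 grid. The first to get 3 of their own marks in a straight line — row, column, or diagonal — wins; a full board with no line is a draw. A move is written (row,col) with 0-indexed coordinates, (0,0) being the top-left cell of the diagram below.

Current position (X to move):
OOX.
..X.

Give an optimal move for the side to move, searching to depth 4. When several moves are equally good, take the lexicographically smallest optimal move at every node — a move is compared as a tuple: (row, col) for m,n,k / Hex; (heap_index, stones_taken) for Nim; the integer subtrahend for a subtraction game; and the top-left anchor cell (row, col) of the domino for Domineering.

X's best at [OOX./..X.]: (1,1)

ply 1, X at OOX./..X. | (0,3)=+0→OOXX/..X.; (1,0)=+0→OOX./X.X.; (1,1)=+1→OOX./.XX.*; (1,3)=+0→OOX./..XX
ply 2, O at OOX./.XX. | (0,3)=-1→OOXO/.XX.*; (1,0)=-1→OOX./OXX.; (1,3)=-1→OOX./.XXO
ply 3, X at OOXO/.XX. | (1,0)=+1→OOXO/XXX.*; (1,3)=+1→OOXO/.XXX
ply 4: OOXO/XXX. is terminal -1 (O); from OOX./..X. depth 4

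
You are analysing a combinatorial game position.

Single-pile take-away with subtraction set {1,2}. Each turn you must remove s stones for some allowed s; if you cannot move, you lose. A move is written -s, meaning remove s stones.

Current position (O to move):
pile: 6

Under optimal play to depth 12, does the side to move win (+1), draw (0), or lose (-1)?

ply 1, O at 6 | -1=-1→5*; -2=-1→4
ply 2, X at 5 | -1=-1→4; -2=+1→3*
ply 3, O at 3 | -1=-1→2*; -2=-1→1
ply 4, X at 2 | -1=-1→1; -2=+1→0*
ply 5: 0 is terminal -1 (O); from 6 depth 12

value(6, O) = -1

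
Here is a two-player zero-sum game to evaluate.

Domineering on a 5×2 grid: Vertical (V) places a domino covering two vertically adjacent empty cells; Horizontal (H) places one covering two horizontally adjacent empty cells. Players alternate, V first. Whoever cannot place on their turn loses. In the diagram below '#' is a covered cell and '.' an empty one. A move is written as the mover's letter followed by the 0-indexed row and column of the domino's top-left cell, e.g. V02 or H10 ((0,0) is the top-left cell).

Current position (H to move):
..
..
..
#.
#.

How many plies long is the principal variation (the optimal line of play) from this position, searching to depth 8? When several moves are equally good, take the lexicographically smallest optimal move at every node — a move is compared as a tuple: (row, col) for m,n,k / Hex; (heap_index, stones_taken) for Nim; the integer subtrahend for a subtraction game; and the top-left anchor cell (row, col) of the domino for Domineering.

[../../../#./#.] H move#1: H00:-1/##/../../#./#., H10:+1/../##/../#./#.*, H20:-1/../../##/#./#.
[../##/../#./#.] V move#2: V21:-1/../##/.#/##/#.*, V31:-1/../##/../##/##
[../##/.#/##/#.] H move#3: H00:+1/##/##/.#/##/#.*
[##/##/.#/##/#.] end (terminal -1, V#4); searched ../../../#./#. to 8

PV length from [../../../#./#.]: 3 plies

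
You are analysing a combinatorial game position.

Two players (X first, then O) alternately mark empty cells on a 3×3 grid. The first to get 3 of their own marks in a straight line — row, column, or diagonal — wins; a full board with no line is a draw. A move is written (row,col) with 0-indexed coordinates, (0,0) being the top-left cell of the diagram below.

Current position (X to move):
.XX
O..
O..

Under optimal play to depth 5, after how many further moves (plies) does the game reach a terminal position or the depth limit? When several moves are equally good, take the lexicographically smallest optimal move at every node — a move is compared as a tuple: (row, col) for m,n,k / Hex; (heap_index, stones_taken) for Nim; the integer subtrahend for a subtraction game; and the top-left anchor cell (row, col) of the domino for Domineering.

p1 X@[.XX/O../O..]: (0,0)[XXX/O../O..]+1* (1,1)[.XX/OX./O..]-1 (1,2)[.XX/O.X/O..]-1 (2,1)[.XX/O../OX.]-1 (2,2)[.XX/O../O.X]-1
p2 O@[XXX/O../O..] terminal -1; root [.XX/O../O..] d5

PV length from [.XX/O../O..]: 1 ply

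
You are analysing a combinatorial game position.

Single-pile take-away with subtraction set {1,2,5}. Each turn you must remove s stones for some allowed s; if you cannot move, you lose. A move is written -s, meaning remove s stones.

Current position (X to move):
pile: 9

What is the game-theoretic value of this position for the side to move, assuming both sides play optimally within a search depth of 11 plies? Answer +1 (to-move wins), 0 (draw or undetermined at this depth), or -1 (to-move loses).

ply 1, X at 9 | -1=-1→8*; -2=-1→7; -5=-1→4
ply 2, O at 8 | -1=-1→7; -2=+1→6*; -5=+1→3
ply 3, X at 6 | -1=-1→5*; -2=-1→4; -5=-1→1
ply 4, O at 5 | -1=-1→4; -2=+1→3*; -5=+1→0
ply 5, X at 3 | -1=-1→2*; -2=-1→1
ply 6, O at 2 | -1=-1→1; -2=+1→0*
ply 7: 0 is terminal -1 (X); from 9 depth 11

value(9, X) = -1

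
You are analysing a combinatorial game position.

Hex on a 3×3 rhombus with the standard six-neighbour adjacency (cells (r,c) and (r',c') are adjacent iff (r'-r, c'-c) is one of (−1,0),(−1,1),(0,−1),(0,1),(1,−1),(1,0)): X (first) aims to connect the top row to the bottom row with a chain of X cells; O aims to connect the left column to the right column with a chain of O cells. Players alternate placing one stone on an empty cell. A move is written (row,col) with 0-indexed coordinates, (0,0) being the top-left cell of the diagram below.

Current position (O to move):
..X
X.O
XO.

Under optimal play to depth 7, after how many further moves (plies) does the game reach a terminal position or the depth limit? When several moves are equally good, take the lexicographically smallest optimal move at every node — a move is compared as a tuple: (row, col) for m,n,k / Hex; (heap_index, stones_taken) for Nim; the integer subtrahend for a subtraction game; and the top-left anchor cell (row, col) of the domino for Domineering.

[..X/X.O/XO.] O move#1: (0,0):-1/O.X/X.O/XO.*, (0,1):-1/.OX/X.O/XO., (1,1):-1/..X/XOO/XO., (2,2):-1/..X/X.O/XOO
[O.X/X.O/XO.] X move#2: (0,1):+1/OXX/X.O/XO.*, (1,1):+1/O.X/XXO/XO., (2,2):+1/O.X/X.O/XOX
[OXX/X.O/XO.] end (terminal -1, O#3); searched ..X/X.O/XO. to 7

PV length from [..X/X.O/XO.]: 2 plies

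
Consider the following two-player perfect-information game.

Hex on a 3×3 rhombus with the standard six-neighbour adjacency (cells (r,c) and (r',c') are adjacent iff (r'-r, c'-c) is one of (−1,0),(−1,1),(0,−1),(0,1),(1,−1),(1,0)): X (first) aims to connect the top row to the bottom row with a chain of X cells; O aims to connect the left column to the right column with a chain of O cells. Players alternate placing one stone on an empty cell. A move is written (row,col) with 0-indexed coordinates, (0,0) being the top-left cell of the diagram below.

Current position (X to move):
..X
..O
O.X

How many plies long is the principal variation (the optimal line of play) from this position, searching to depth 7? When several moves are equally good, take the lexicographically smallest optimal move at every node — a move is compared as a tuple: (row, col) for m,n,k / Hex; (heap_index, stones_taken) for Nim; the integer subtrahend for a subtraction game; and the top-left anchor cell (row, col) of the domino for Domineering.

PV length from [..X/..O/O.X]: 4 plies

p1 X@[..X/..O/O.X]: (0,0)[X.X/..O/O.X]-1* (0,1)[.XX/..O/O.X]-1 (1,0)[..X/X.O/O.X]-1 (1,1)[..X/.XO/O.X]-1 (2,1)[..X/..O/OXX]-1
p2 O@[X.X/..O/O.X]: (0,1)[XOX/..O/O.X]+1* (1,0)[X.X/O.O/O.X]+1 (1,1)[X.X/.OO/O.X]+1 (2,1)[X.X/..O/OOX]+1
p3 X@[XOX/..O/O.X]: (1,0)[XOX/X.O/O.X]-1* (1,1)[XOX/.XO/O.X]-1 (2,1)[XOX/..O/OXX]-1
p4 O@[XOX/X.O/O.X]: (1,1)[XOX/XOO/O.X]+1* (2,1)[XOX/X.O/OOX]+1
p5 X@[XOX/XOO/O.X] terminal -1; root [..X/..O/O.X] d7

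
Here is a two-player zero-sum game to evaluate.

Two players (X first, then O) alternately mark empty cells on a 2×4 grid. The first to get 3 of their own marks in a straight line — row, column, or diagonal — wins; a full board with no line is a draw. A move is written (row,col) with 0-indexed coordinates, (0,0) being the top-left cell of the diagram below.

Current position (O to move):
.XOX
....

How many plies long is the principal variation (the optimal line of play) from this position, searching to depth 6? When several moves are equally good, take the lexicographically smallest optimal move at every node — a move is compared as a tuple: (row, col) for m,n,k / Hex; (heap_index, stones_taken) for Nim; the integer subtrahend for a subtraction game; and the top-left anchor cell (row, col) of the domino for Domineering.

p1 O@[.XOX/....]: (0,0)[OXOX/....]+0* (1,0)[.XOX/O...]+0 (1,1)[.XOX/.O..]+0 (1,2)[.XOX/..O.]+0 (1,3)[.XOX/...O]+0
p2 X@[OXOX/....]: (1,0)[OXOX/X...]+0* (1,1)[OXOX/.X..]+0 (1,2)[OXOX/..X.]+0 (1,3)[OXOX/...X]+0
p3 O@[OXOX/X...]: (1,1)[OXOX/XO..]+0* (1,2)[OXOX/X.O.]+0 (1,3)[OXOX/X..O]+0
p4 X@[OXOX/XO..]: (1,2)[OXOX/XOX.]+0* (1,3)[OXOX/XO.X]+0
p5 O@[OXOX/XOX.]: (1,3)[OXOX/XOXO]+0*
p6 X@[OXOX/XOXO] terminal +0; root [.XOX/....] d6

PV length from [.XOX/....]: 5 plies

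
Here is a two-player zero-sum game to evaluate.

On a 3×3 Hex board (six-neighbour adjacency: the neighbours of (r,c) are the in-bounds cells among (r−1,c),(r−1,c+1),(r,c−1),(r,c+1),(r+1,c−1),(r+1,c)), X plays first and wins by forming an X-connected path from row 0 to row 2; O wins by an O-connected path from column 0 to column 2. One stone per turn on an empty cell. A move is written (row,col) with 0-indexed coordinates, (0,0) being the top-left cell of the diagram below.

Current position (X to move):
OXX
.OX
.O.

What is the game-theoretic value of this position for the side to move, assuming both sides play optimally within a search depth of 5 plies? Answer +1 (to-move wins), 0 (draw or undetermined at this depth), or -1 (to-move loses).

value(OXX/.OX/.O., X) = +1

p1 X@[OXX/.OX/.O.]: (1,0)[OXX/XOX/.O.]+1* (2,0)[OXX/.OX/XO.]+1 (2,2)[OXX/.OX/.OX]+1
p2 O@[OXX/XOX/.O.]: (2,0)[OXX/XOX/OO.]-1* (2,2)[OXX/XOX/.OO]-1
p3 X@[OXX/XOX/OO.]: (2,2)[OXX/XOX/OOX]+1*
p4 O@[OXX/XOX/OOX] terminal -1; root [OXX/.OX/.O.] d5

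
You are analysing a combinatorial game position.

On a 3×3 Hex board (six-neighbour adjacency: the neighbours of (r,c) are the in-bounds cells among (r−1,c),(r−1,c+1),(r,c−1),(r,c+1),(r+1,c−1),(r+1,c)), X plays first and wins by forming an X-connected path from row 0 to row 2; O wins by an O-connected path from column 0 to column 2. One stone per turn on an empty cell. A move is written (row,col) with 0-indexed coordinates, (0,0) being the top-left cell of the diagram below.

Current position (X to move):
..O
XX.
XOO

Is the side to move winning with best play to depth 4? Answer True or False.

X winning at [..O/XX./XOO]: True

ply 1, X at ..O/XX./XOO | (0,0)=+1→X.O/XX./XOO*; (0,1)=+1→.XO/XX./XOO; (1,2)=+1→..O/XXX/XOO
ply 2: X.O/XX./XOO is terminal -1 (O); from ..O/XX./XOO depth 4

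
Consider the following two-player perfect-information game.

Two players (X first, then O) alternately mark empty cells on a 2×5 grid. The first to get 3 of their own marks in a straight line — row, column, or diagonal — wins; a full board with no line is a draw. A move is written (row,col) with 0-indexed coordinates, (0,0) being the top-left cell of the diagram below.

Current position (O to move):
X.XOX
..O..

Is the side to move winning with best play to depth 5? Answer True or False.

ply 1, O at X.XOX/..O.. | (0,1)=+0→XOXOX/..O..*; (1,0)=-1→X.XOX/O.O..; (1,1)=-1→X.XOX/.OO..; (1,3)=-1→X.XOX/..OO.; (1,4)=-1→X.XOX/..O.O
ply 2, X at XOXOX/..O.. | (1,0)=-1→XOXOX/X.O..; (1,1)=+0→XOXOX/.XO..*; (1,3)=+0→XOXOX/..OX.; (1,4)=-1→XOXOX/..O.X
ply 3, O at XOXOX/.XO.. | (1,0)=+0→XOXOX/OXO..*; (1,3)=+0→XOXOX/.XOO.; (1,4)=+0→XOXOX/.XO.O
ply 4, X at XOXOX/OXO.. | (1,3)=+0→XOXOX/OXOX.*; (1,4)=+0→XOXOX/OXO.X
ply 5, O at XOXOX/OXOX. | (1,4)=+0→XOXOX/OXOXO*
ply 6: XOXOX/OXOXO is terminal +0 (X); from X.XOX/..O.. depth 5

O winning at [X.XOX/..O..]: False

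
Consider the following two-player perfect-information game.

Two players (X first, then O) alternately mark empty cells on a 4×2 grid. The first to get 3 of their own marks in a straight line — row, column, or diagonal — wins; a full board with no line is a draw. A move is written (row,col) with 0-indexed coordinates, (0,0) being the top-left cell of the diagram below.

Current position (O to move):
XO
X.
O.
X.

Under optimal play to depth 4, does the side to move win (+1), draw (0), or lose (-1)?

[XO/X./O./X.] O move#1: (1,1):+0/XO/XO/O./X.*, (2,1):+0/XO/X./OO/X., (3,1):+0/XO/X./O./XO
[XO/XO/O./X.] X move#2: (2,1):+0/XO/XO/OX/X.*, (3,1):-1/XO/XO/O./XX
[XO/XO/OX/X.] O move#3: (3,1):+0/XO/XO/OX/XO*
[XO/XO/OX/XO] end (terminal +0, X#4); searched XO/X./O./X. to 4

value(XO/X./O./X., O) = 0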